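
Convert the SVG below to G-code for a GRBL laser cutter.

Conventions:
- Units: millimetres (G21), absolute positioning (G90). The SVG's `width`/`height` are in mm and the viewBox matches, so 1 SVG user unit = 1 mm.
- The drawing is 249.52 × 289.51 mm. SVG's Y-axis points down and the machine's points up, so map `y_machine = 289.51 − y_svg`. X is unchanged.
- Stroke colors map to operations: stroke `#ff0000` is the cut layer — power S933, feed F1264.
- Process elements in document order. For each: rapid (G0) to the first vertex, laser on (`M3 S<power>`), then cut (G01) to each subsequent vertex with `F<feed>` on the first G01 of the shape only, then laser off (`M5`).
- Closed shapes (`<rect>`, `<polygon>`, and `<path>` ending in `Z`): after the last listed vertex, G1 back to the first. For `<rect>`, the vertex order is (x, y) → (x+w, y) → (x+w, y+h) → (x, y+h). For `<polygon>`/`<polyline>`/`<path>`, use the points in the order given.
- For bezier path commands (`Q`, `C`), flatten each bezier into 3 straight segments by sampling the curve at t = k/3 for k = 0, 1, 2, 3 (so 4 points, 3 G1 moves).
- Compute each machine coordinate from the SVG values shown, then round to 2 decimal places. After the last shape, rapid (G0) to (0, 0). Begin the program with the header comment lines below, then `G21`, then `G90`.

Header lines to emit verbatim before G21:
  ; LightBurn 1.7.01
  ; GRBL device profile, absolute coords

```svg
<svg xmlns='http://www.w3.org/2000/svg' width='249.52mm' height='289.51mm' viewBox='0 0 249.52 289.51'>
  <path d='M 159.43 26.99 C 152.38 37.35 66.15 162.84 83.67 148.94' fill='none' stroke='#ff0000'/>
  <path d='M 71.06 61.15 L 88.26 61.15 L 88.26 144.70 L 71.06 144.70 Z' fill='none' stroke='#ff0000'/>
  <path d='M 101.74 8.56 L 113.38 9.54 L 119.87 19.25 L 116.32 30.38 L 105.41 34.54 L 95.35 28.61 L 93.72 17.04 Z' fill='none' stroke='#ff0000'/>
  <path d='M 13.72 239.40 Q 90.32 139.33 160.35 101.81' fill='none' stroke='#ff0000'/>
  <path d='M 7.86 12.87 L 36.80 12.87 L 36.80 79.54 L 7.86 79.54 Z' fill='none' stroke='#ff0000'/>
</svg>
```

; LightBurn 1.7.01
; GRBL device profile, absolute coords
G21
G90
G0 X159.43 Y262.52
M3 S933
G01 X132.76 Y223.21 F1264
G01 X93.96 Y163.71
G01 X83.67 Y140.57
M5
G0 X71.06 Y228.36
M3 S933
G01 X88.26 Y228.36 F1264
G01 X88.26 Y144.81
G01 X71.06 Y144.81
G01 X71.06 Y228.36
M5
G0 X101.74 Y280.95
M3 S933
G01 X113.38 Y279.97 F1264
G01 X119.87 Y270.26
G01 X116.32 Y259.13
G01 X105.41 Y254.97
G01 X95.35 Y260.90
G01 X93.72 Y272.47
G01 X101.74 Y280.95
M5
G0 X13.72 Y50.11
M3 S933
G01 X64.06 Y109.87 F1264
G01 X112.93 Y155.74
G01 X160.35 Y187.70
M5
G0 X7.86 Y276.64
M3 S933
G01 X36.80 Y276.64 F1264
G01 X36.80 Y209.97
G01 X7.86 Y209.97
G01 X7.86 Y276.64
M5
G0 X0.00 Y0.00

viewBox `0 0 249.52 289.51` with mm width/height → 1 unit = 1 mm. Flip: y_m = 289.51 − y_svg.

**Shape 1** — `<path>` cubic bezier, stroke `#ff0000` → cut (S933, F1264). Control points (SVG): P0=(159.43,26.99), P1=(152.38,37.35), P2=(66.15,162.84), P3=(83.67,148.94); sampled at t=k/3. Machine vertices: (159.43,262.52) → (132.76,223.21) → (93.96,163.71) → (83.67,140.57). Open path.

**Shape 2** — `<path>` rectangle, stroke `#ff0000` → cut (S933, F1264). Machine vertices: (71.06,228.36) → (88.26,228.36) → (88.26,144.81) → (71.06,144.81) → (71.06,228.36). Closed: final G1 returns to the first vertex.

**Shape 3** — `<path>` regular polygon, stroke `#ff0000` → cut (S933, F1264). Machine vertices: (101.74,280.95) → (113.38,279.97) → (119.87,270.26) → (116.32,259.13) → (105.41,254.97) → (95.35,260.90) → (93.72,272.47) → (101.74,280.95). Closed: final G1 returns to the first vertex.

**Shape 4** — `<path>` quadratic bezier, stroke `#ff0000` → cut (S933, F1264). Control points (SVG): P0=(13.72,239.40), P1=(90.32,139.33), P2=(160.35,101.81); sampled at t=k/3. Machine vertices: (13.72,50.11) → (64.06,109.87) → (112.93,155.74) → (160.35,187.70). Open path.

**Shape 5** — `<path>` rectangle, stroke `#ff0000` → cut (S933, F1264). Machine vertices: (7.86,276.64) → (36.80,276.64) → (36.80,209.97) → (7.86,209.97) → (7.86,276.64). Closed: final G1 returns to the first vertex.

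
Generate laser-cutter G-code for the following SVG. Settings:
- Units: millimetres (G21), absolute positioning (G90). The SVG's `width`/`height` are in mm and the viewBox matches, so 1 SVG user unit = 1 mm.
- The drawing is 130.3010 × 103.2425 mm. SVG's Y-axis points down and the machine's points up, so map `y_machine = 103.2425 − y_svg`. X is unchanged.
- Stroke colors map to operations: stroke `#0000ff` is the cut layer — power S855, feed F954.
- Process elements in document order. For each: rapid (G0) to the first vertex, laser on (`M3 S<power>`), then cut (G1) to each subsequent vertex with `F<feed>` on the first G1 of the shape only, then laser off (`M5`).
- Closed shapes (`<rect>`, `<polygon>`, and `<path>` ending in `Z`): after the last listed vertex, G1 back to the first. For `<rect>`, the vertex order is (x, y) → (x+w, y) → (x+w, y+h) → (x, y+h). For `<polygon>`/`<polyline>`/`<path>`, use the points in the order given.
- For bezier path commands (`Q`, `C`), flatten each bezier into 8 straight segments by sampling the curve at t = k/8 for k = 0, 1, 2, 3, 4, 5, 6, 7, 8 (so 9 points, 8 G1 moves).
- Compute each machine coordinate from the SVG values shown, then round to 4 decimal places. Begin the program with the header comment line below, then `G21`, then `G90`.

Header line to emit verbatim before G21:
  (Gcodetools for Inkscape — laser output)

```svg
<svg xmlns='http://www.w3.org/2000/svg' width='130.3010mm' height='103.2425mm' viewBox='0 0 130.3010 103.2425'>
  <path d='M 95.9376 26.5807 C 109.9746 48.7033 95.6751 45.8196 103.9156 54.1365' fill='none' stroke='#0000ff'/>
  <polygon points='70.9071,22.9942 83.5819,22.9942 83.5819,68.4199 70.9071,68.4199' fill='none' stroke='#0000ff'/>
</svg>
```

1 u = 1 mm; y_m = 103.2425 − y.

[1] `<path>` cubic bezier, #0000ff→cut S855 F954: (95.9376,76.6618) → (99.9726,69.4673) → (101.9472,64.1928) → (102.4577,60.4141) → (102.1003,57.7068) → (101.4712,55.6466) → (101.1665,53.8093) → (101.7826,51.7705) → (103.9156,49.1060)

[2] `<polygon>` rectangle, #0000ff→cut S855 F954: (70.9071,80.2483) → (83.5819,80.2483) → (83.5819,34.8226) → (70.9071,34.8226) → (70.9071,80.2483) (closed)

(Gcodetools for Inkscape — laser output)
G21
G90
G0 X95.9376 Y76.6618
M3 S855
G1 X99.9726 Y69.4673 F954
G1 X101.9472 Y64.1928
G1 X102.4577 Y60.4141
G1 X102.1003 Y57.7068
G1 X101.4712 Y55.6466
G1 X101.1665 Y53.8093
G1 X101.7826 Y51.7705
G1 X103.9156 Y49.1060
M5
G0 X70.9071 Y80.2483
M3 S855
G1 X83.5819 Y80.2483 F954
G1 X83.5819 Y34.8226
G1 X70.9071 Y34.8226
G1 X70.9071 Y80.2483
M5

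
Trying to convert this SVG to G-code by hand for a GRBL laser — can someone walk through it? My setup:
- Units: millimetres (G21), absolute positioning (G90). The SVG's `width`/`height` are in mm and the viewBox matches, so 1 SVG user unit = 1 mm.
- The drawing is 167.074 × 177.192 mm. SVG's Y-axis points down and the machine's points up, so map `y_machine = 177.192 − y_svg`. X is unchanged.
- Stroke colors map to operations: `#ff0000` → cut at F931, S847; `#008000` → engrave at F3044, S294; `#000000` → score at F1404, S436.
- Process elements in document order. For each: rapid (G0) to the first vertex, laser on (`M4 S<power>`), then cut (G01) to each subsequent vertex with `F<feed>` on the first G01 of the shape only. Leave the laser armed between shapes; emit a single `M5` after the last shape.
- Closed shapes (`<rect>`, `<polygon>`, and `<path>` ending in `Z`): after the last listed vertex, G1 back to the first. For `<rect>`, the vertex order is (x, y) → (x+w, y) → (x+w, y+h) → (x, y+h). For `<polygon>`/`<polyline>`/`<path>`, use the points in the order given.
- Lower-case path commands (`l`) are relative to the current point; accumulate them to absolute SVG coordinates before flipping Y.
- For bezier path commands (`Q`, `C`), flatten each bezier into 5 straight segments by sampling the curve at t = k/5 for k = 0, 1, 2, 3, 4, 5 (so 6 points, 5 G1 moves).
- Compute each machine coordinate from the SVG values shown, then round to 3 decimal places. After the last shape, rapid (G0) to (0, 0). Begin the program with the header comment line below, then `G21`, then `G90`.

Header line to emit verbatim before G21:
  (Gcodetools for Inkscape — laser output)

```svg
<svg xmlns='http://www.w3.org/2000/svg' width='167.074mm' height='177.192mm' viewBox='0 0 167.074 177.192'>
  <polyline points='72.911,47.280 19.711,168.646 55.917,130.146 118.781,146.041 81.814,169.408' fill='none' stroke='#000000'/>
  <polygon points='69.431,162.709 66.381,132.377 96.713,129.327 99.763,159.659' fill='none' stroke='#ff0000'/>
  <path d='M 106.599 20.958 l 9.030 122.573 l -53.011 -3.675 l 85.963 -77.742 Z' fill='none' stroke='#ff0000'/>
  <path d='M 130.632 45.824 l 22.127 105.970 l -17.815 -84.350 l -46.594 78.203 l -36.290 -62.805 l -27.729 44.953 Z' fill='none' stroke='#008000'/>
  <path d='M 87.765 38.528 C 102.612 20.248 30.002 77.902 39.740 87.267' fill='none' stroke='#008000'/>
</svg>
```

1 u = 1 mm; y_m = 177.192 − y.

[1] `<polyline>` open polyline, #000000→score S436 F1404: (72.911,129.912) → (19.711,8.546) → (55.917,47.046) → (118.781,31.151) → (81.814,7.784)

[2] `<polygon>` regular polygon, #ff0000→cut S847 F931: (69.431,14.483) → (66.381,44.815) → (96.713,47.865) → (99.763,17.533) → (69.431,14.483) (closed)

[3] `<path>` closed polygon, #ff0000→cut S847 F931: (106.599,156.234) → (115.629,33.661) → (62.618,37.336) → (148.581,115.078) → (106.599,156.234) (closed)

[4] `<path>` closed polygon, #008000→engrave S294 F3044: (130.632,131.368) → (152.759,25.398) → (134.944,109.748) → (88.350,31.545) → (52.060,94.350) → (24.331,49.397) → (130.632,131.368) (closed)

[5] `<path>` cubic bezier, #008000→engrave S294 F3044: (87.765,138.664) → (87.537,141.514) → (74.470,132.102) → (56.714,116.391) → (42.421,100.345) → (39.740,89.925)

(Gcodetools for Inkscape — laser output)
G21
G90
G0 X72.911 Y129.912
M4 S436
G01 X19.711 Y8.546 F1404
G01 X55.917 Y47.046
G01 X118.781 Y31.151
G01 X81.814 Y7.784
G0 X69.431 Y14.483
M4 S847
G01 X66.381 Y44.815 F931
G01 X96.713 Y47.865
G01 X99.763 Y17.533
G01 X69.431 Y14.483
G0 X106.599 Y156.234
M4 S847
G01 X115.629 Y33.661 F931
G01 X62.618 Y37.336
G01 X148.581 Y115.078
G01 X106.599 Y156.234
G0 X130.632 Y131.368
M4 S294
G01 X152.759 Y25.398 F3044
G01 X134.944 Y109.748
G01 X88.350 Y31.545
G01 X52.060 Y94.350
G01 X24.331 Y49.397
G01 X130.632 Y131.368
G0 X87.765 Y138.664
M4 S294
G01 X87.537 Y141.514 F3044
G01 X74.470 Y132.102
G01 X56.714 Y116.391
G01 X42.421 Y100.345
G01 X39.740 Y89.925
M5
G0 X0.000 Y0.000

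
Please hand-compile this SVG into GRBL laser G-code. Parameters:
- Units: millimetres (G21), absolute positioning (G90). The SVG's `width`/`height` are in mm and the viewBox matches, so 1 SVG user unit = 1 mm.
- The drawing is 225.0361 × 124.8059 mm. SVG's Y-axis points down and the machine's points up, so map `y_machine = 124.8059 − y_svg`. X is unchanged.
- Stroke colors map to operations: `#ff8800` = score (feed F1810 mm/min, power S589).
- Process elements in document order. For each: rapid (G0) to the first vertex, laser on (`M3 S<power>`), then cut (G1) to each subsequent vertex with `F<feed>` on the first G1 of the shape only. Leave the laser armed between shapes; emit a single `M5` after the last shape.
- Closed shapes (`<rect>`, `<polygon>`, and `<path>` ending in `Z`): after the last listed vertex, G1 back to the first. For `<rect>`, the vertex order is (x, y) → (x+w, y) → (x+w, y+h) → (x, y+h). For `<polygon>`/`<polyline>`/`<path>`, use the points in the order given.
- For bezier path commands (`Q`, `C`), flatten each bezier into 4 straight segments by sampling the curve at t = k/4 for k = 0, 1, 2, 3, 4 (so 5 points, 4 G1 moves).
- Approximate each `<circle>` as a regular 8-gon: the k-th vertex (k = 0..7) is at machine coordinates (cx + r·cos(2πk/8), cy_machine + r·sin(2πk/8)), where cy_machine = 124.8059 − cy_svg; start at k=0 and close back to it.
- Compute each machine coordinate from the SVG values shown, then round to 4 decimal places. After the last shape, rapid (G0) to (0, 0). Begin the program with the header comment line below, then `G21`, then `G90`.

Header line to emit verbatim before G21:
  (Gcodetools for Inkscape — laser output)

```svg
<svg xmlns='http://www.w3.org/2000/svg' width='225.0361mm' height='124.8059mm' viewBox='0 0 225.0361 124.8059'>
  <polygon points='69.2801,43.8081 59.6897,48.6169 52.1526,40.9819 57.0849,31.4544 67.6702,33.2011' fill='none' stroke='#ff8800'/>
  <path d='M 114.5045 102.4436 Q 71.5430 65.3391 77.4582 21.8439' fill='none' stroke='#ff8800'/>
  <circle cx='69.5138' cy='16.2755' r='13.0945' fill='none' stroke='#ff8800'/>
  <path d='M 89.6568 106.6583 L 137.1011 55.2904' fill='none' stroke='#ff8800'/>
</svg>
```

Since the viewBox matches the mm dimensions, user units are millimetres directly. The only transform is the Y-flip y_m = 124.8059 − y_svg.

Shape 1 is a regular polygon drawn with `<polygon>`. Its stroke #ff8800 means score at S589, F1810. After flipping Y the toolpath is (69.2801,80.9978) → (59.6897,76.1890) → (52.1526,83.8240) → (57.0849,93.3515) → (67.6702,91.6048) → (69.2801,80.9978), returning to the start.

Shape 2 is a quadratic bezier drawn with `<path>`. Its stroke #ff8800 means score at S589, F1810. After flipping Y the toolpath is (114.5045,22.3623) → (96.0785,41.3140) → (83.7622,61.0645) → (77.5554,81.6138) → (77.4582,102.9620).

Shape 3 is a circle drawn with `<circle>`. Its stroke #ff8800 means score at S589, F1810. After flipping Y the toolpath is (82.6083,108.5304) → (78.7730,117.7896) → (69.5138,121.6249) → (60.2546,117.7896) → (56.4193,108.5304) → (60.2546,99.2712) → (69.5138,95.4359) → (78.7730,99.2712) → (82.6083,108.5304), returning to the start.

Shape 4 is a line segment drawn with `<path>`. Its stroke #ff8800 means score at S589, F1810. After flipping Y the toolpath is (89.6568,18.1476) → (137.1011,69.5155).

(Gcodetools for Inkscape — laser output)
G21
G90
G0 X69.2801 Y80.9978
M3 S589
G1 X59.6897 Y76.1890 F1810
G1 X52.1526 Y83.8240
G1 X57.0849 Y93.3515
G1 X67.6702 Y91.6048
G1 X69.2801 Y80.9978
G0 X114.5045 Y22.3623
M3 S589
G1 X96.0785 Y41.3140 F1810
G1 X83.7622 Y61.0645
G1 X77.5554 Y81.6138
G1 X77.4582 Y102.9620
G0 X82.6083 Y108.5304
M3 S589
G1 X78.7730 Y117.7896 F1810
G1 X69.5138 Y121.6249
G1 X60.2546 Y117.7896
G1 X56.4193 Y108.5304
G1 X60.2546 Y99.2712
G1 X69.5138 Y95.4359
G1 X78.7730 Y99.2712
G1 X82.6083 Y108.5304
G0 X89.6568 Y18.1476
M3 S589
G1 X137.1011 Y69.5155 F1810
M5
G0 X0.0000 Y0.0000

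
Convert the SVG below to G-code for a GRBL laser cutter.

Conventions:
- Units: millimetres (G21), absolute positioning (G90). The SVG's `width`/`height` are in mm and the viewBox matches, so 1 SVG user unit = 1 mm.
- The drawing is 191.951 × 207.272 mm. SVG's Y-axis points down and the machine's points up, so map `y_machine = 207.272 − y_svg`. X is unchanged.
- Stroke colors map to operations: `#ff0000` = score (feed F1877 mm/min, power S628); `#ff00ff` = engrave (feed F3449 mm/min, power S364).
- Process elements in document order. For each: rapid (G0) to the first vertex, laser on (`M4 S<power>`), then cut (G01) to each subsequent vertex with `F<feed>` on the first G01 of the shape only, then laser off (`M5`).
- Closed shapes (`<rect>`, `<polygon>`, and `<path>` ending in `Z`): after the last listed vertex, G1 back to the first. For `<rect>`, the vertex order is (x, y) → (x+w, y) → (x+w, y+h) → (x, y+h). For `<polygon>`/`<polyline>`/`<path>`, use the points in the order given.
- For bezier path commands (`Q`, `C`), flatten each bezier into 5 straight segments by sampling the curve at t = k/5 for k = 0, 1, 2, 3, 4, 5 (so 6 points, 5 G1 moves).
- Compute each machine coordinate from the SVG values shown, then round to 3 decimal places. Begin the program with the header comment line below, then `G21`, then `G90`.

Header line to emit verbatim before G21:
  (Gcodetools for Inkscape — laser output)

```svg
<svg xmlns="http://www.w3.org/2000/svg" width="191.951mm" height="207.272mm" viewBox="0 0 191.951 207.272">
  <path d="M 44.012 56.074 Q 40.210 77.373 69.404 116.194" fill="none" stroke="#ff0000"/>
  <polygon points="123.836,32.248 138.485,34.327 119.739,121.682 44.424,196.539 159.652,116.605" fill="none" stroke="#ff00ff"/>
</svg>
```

Since the viewBox matches the mm dimensions, user units are millimetres directly. The only transform is the Y-flip y_m = 207.272 − y_svg.

Shape 1 is a quadratic bezier drawn with `<path>`. Its stroke #ff0000 means score at S628, F1877. After flipping Y the toolpath is (44.012,151.198) → (43.811,141.978) → (46.250,131.355) → (51.328,119.331) → (59.046,105.906) → (69.404,91.078).

Shape 2 is a closed polygon drawn with `<polygon>`. Its stroke #ff00ff means engrave at S364, F3449. After flipping Y the toolpath is (123.836,175.024) → (138.485,172.945) → (119.739,85.590) → (44.424,10.733) → (159.652,90.667) → (123.836,175.024), returning to the start.

(Gcodetools for Inkscape — laser output)
G21
G90
G0 X44.012 Y151.198
M4 S628
G01 X43.811 Y141.978 F1877
G01 X46.250 Y131.355
G01 X51.328 Y119.331
G01 X59.046 Y105.906
G01 X69.404 Y91.078
M5
G0 X123.836 Y175.024
M4 S364
G01 X138.485 Y172.945 F3449
G01 X119.739 Y85.590
G01 X44.424 Y10.733
G01 X159.652 Y90.667
G01 X123.836 Y175.024
M5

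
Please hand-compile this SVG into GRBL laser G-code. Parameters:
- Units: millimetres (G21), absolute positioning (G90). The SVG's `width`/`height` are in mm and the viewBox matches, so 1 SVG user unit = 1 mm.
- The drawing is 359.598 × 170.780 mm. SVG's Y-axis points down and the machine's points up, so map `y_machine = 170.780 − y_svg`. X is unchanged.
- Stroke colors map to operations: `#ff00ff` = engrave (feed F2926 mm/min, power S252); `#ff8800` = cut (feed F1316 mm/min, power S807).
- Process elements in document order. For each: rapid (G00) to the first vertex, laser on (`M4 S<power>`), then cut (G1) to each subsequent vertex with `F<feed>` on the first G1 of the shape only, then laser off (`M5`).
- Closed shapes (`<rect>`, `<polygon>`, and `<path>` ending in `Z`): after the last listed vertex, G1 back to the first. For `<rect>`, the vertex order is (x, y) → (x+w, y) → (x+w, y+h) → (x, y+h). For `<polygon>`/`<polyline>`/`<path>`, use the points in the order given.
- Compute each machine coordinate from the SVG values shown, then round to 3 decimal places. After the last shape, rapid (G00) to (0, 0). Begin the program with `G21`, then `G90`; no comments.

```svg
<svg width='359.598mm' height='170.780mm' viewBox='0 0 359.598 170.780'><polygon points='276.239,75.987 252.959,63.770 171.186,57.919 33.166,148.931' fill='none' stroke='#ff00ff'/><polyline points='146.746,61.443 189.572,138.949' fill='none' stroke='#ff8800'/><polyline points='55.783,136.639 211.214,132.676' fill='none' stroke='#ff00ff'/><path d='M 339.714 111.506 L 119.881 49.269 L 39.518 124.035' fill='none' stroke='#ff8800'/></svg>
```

1 u = 1 mm; y_m = 170.780 − y.

[1] `<polygon>` closed polygon, #ff00ff→engrave S252 F2926: (276.239,94.793) → (252.959,107.010) → (171.186,112.861) → (33.166,21.849) → (276.239,94.793) (closed)

[2] `<polyline>` line segment, #ff8800→cut S807 F1316: (146.746,109.337) → (189.572,31.831)

[3] `<polyline>` line segment, #ff00ff→engrave S252 F2926: (55.783,34.141) → (211.214,38.104)

[4] `<path>` open polyline, #ff8800→cut S807 F1316: (339.714,59.274) → (119.881,121.511) → (39.518,46.745)

G21
G90
G00 X276.239 Y94.793
M4 S252
G1 X252.959 Y107.010 F2926
G1 X171.186 Y112.861
G1 X33.166 Y21.849
G1 X276.239 Y94.793
M5
G00 X146.746 Y109.337
M4 S807
G1 X189.572 Y31.831 F1316
M5
G00 X55.783 Y34.141
M4 S252
G1 X211.214 Y38.104 F2926
M5
G00 X339.714 Y59.274
M4 S807
G1 X119.881 Y121.511 F1316
G1 X39.518 Y46.745
M5
G00 X0.000 Y0.000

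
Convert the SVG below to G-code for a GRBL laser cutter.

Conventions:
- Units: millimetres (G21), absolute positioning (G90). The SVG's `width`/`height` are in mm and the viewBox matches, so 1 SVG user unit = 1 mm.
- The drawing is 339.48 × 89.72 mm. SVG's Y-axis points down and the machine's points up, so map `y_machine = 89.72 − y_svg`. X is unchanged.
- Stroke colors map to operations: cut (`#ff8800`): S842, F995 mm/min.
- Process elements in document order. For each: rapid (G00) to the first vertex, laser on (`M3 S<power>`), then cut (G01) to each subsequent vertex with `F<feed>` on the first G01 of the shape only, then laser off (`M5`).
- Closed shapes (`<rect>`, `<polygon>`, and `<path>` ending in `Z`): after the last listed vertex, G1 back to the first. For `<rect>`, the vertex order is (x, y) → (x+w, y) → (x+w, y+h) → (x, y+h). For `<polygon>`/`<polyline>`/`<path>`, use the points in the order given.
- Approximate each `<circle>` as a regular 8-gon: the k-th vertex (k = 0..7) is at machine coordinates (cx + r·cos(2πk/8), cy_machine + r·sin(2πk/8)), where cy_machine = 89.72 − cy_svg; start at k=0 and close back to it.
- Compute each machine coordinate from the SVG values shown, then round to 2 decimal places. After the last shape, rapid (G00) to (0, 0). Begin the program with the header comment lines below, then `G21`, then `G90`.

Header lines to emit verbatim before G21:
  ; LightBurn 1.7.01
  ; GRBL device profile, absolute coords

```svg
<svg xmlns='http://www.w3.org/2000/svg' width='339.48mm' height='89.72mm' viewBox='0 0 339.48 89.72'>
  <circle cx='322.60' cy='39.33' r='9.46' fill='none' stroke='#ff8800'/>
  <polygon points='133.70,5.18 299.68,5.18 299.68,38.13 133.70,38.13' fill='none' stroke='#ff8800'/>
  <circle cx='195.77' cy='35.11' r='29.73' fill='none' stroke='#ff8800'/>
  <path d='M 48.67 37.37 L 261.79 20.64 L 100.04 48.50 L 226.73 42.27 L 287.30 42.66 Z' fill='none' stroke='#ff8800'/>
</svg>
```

1 u = 1 mm; y_m = 89.72 − y.

[1] `<circle>` circle, #ff8800→cut S842 F995: (332.06,50.39) → (329.29,57.08) → (322.60,59.85) → (315.91,57.08) → (313.14,50.39) → (315.91,43.70) → (322.60,40.93) → (329.29,43.70) → (332.06,50.39) (closed)

[2] `<polygon>` rectangle, #ff8800→cut S842 F995: (133.70,84.54) → (299.68,84.54) → (299.68,51.59) → (133.70,51.59) → (133.70,84.54) (closed)

[3] `<circle>` circle, #ff8800→cut S842 F995: (225.50,54.61) → (216.79,75.63) → (195.77,84.34) → (174.75,75.63) → (166.04,54.61) → (174.75,33.59) → (195.77,24.88) → (216.79,33.59) → (225.50,54.61) (closed)

[4] `<path>` closed polygon, #ff8800→cut S842 F995: (48.67,52.35) → (261.79,69.08) → (100.04,41.22) → (226.73,47.45) → (287.30,47.06) → (48.67,52.35) (closed)

; LightBurn 1.7.01
; GRBL device profile, absolute coords
G21
G90
G00 X332.06 Y50.39
M3 S842
G01 X329.29 Y57.08 F995
G01 X322.60 Y59.85
G01 X315.91 Y57.08
G01 X313.14 Y50.39
G01 X315.91 Y43.70
G01 X322.60 Y40.93
G01 X329.29 Y43.70
G01 X332.06 Y50.39
M5
G00 X133.70 Y84.54
M3 S842
G01 X299.68 Y84.54 F995
G01 X299.68 Y51.59
G01 X133.70 Y51.59
G01 X133.70 Y84.54
M5
G00 X225.50 Y54.61
M3 S842
G01 X216.79 Y75.63 F995
G01 X195.77 Y84.34
G01 X174.75 Y75.63
G01 X166.04 Y54.61
G01 X174.75 Y33.59
G01 X195.77 Y24.88
G01 X216.79 Y33.59
G01 X225.50 Y54.61
M5
G00 X48.67 Y52.35
M3 S842
G01 X261.79 Y69.08 F995
G01 X100.04 Y41.22
G01 X226.73 Y47.45
G01 X287.30 Y47.06
G01 X48.67 Y52.35
M5
G00 X0.00 Y0.00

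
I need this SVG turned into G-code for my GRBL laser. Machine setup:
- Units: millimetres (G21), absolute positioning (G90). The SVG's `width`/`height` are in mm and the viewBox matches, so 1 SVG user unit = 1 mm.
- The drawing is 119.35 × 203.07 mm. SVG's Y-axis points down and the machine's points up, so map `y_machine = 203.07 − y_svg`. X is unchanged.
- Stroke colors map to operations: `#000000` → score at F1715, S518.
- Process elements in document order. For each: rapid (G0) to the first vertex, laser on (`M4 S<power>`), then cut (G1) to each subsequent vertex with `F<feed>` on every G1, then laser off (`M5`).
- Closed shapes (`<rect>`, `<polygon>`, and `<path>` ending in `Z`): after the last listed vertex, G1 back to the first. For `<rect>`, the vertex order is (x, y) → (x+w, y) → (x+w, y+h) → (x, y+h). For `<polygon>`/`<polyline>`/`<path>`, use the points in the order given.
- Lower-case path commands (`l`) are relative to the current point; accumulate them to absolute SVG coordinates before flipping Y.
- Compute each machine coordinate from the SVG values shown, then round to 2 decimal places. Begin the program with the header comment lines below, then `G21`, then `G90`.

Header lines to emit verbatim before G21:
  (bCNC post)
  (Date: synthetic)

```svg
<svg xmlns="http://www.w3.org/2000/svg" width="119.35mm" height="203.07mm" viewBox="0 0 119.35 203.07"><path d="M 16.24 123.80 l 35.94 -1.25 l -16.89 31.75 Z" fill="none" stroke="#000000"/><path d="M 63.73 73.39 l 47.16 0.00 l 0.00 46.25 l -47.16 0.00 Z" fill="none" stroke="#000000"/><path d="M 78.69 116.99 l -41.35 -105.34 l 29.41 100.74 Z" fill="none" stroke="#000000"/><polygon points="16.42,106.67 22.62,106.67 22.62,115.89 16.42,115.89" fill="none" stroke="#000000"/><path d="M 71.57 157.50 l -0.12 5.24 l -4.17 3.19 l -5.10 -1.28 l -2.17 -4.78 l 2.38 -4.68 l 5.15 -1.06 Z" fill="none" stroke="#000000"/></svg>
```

(bCNC post)
(Date: synthetic)
G21
G90
G0 X16.24 Y79.27
M4 S518
G1 X52.18 Y80.52 F1715
G1 X35.29 Y48.77 F1715
G1 X16.24 Y79.27 F1715
M5
G0 X63.73 Y129.68
M4 S518
G1 X110.89 Y129.68 F1715
G1 X110.89 Y83.43 F1715
G1 X63.73 Y83.43 F1715
G1 X63.73 Y129.68 F1715
M5
G0 X78.69 Y86.08
M4 S518
G1 X37.34 Y191.42 F1715
G1 X66.75 Y90.68 F1715
G1 X78.69 Y86.08 F1715
M5
G0 X16.42 Y96.40
M4 S518
G1 X22.62 Y96.40 F1715
G1 X22.62 Y87.18 F1715
G1 X16.42 Y87.18 F1715
G1 X16.42 Y96.40 F1715
M5
G0 X71.57 Y45.57
M4 S518
G1 X71.45 Y40.33 F1715
G1 X67.28 Y37.14 F1715
G1 X62.18 Y38.42 F1715
G1 X60.01 Y43.20 F1715
G1 X62.39 Y47.88 F1715
G1 X67.54 Y48.94 F1715
G1 X71.57 Y45.57 F1715
M5

Since the viewBox matches the mm dimensions, user units are millimetres directly. The only transform is the Y-flip y_m = 203.07 − y_svg.

Shape 1 is a regular polygon drawn with `<path>`. Its stroke #000000 means score at S518, F1715. After flipping Y the toolpath is (16.24,79.27) → (52.18,80.52) → (35.29,48.77) → (16.24,79.27), returning to the start.

Shape 2 is a rectangle drawn with `<path>`. Its stroke #000000 means score at S518, F1715. After flipping Y the toolpath is (63.73,129.68) → (110.89,129.68) → (110.89,83.43) → (63.73,83.43) → (63.73,129.68), returning to the start.

Shape 3 is a closed polygon drawn with `<path>`. Its stroke #000000 means score at S518, F1715. After flipping Y the toolpath is (78.69,86.08) → (37.34,191.42) → (66.75,90.68) → (78.69,86.08), returning to the start.

Shape 4 is a rectangle drawn with `<polygon>`. Its stroke #000000 means score at S518, F1715. After flipping Y the toolpath is (16.42,96.40) → (22.62,96.40) → (22.62,87.18) → (16.42,87.18) → (16.42,96.40), returning to the start.

Shape 5 is a regular polygon drawn with `<path>`. Its stroke #000000 means score at S518, F1715. After flipping Y the toolpath is (71.57,45.57) → (71.45,40.33) → (67.28,37.14) → (62.18,38.42) → (60.01,43.20) → (62.39,47.88) → (67.54,48.94) → (71.57,45.57), returning to the start.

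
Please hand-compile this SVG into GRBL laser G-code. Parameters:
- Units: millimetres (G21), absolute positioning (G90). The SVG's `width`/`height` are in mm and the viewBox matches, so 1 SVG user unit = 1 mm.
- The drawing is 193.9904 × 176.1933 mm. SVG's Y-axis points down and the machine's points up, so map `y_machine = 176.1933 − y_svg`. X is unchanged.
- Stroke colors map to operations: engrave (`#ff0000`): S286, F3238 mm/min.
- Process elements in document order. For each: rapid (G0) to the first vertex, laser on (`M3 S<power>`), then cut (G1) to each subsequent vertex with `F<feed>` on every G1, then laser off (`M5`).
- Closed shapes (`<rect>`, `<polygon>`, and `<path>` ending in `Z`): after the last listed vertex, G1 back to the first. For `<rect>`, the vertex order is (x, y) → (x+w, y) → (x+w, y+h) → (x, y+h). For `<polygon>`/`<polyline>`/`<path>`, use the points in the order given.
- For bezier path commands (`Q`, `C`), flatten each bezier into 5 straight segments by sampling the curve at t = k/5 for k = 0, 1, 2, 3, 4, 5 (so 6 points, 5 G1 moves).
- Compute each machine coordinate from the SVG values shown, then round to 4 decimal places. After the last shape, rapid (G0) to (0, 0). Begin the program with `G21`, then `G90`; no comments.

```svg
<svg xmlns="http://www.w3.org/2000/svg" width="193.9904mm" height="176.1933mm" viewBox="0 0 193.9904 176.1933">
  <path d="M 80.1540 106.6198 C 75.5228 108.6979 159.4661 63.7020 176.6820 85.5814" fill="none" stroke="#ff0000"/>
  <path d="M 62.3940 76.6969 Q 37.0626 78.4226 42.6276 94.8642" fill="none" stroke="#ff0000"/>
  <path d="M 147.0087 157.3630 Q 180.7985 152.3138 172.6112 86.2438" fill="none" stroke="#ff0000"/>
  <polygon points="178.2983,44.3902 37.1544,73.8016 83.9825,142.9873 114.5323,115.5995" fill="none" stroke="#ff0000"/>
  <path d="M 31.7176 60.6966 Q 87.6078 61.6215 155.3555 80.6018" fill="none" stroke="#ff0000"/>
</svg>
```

G21
G90
G0 X80.1540 Y69.5735
M3 S286
G1 X86.7618 Y73.0639 F3238
G1 X107.1730 Y82.3825 F3238
G1 X133.9331 Y92.0598 F3238
G1 X159.5876 Y96.6261 F3238
G1 X176.6820 Y90.6119 F3238
M5
G0 X62.3940 Y99.4964
M3 S286
G1 X53.4973 Y98.2175 F3238
G1 X47.0723 Y95.7613 F3238
G1 X43.1190 Y92.1278 F3238
G1 X41.6375 Y87.3171 F3238
G1 X42.6276 Y81.3291 F3238
M5
G0 X147.0087 Y18.8303
M3 S286
G1 X158.8455 Y23.2908 F3238
G1 X167.3242 Y32.6330 F3238
G1 X172.4447 Y46.8568 F3238
G1 X174.2070 Y65.9623 F3238
G1 X172.6112 Y89.9495 F3238
M5
G0 X178.2983 Y131.8031
M3 S286
G1 X37.1544 Y102.3917 F3238
G1 X83.9825 Y33.2060 F3238
G1 X114.5323 Y60.5938 F3238
G1 X178.2983 Y131.8031 F3238
M5
G0 X31.7176 Y115.4967
M3 S286
G1 X54.5480 Y114.4045 F3238
G1 X78.3270 Y111.8679 F3238
G1 X103.0545 Y107.8869 F3238
G1 X128.7307 Y102.4614 F3238
G1 X155.3555 Y95.5915 F3238
M5
G0 X0.0000 Y0.0000

1 u = 1 mm; y_m = 176.1933 − y.

[1] `<path>` cubic bezier, #ff0000→engrave S286 F3238: (80.1540,69.5735) → (86.7618,73.0639) → (107.1730,82.3825) → (133.9331,92.0598) → (159.5876,96.6261) → (176.6820,90.6119)

[2] `<path>` quadratic bezier, #ff0000→engrave S286 F3238: (62.3940,99.4964) → (53.4973,98.2175) → (47.0723,95.7613) → (43.1190,92.1278) → (41.6375,87.3171) → (42.6276,81.3291)

[3] `<path>` quadratic bezier, #ff0000→engrave S286 F3238: (147.0087,18.8303) → (158.8455,23.2908) → (167.3242,32.6330) → (172.4447,46.8568) → (174.2070,65.9623) → (172.6112,89.9495)

[4] `<polygon>` closed polygon, #ff0000→engrave S286 F3238: (178.2983,131.8031) → (37.1544,102.3917) → (83.9825,33.2060) → (114.5323,60.5938) → (178.2983,131.8031) (closed)

[5] `<path>` quadratic bezier, #ff0000→engrave S286 F3238: (31.7176,115.4967) → (54.5480,114.4045) → (78.3270,111.8679) → (103.0545,107.8869) → (128.7307,102.4614) → (155.3555,95.5915)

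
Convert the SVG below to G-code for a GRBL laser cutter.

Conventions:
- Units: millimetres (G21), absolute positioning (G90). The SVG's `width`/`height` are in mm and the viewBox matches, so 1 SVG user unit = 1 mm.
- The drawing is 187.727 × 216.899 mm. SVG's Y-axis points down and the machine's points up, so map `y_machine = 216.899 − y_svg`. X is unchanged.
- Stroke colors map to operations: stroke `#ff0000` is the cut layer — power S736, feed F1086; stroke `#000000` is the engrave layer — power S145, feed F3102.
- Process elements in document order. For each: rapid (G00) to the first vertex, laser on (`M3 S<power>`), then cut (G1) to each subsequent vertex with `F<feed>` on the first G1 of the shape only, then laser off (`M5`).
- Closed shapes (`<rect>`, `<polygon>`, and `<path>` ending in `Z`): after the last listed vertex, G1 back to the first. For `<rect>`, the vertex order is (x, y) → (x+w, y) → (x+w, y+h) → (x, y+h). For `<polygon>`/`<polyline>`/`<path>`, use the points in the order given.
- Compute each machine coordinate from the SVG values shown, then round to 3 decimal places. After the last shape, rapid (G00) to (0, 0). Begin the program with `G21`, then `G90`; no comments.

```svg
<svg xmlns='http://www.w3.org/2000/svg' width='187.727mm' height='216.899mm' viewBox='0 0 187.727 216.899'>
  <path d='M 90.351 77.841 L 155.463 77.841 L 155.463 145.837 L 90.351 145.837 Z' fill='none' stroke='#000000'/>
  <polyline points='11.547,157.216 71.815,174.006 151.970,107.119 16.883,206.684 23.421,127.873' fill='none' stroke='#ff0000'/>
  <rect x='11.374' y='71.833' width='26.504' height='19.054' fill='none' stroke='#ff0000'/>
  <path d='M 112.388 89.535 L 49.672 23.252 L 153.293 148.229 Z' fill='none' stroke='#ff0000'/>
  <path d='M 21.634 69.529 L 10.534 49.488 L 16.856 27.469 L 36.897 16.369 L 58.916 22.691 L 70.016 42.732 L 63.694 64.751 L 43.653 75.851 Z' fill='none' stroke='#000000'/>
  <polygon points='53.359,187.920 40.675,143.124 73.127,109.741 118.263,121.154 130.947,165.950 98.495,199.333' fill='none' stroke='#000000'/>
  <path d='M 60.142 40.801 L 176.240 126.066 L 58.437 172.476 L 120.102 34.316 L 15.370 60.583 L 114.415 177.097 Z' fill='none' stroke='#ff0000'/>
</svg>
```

viewBox `0 0 187.727 216.899` with mm width/height → 1 unit = 1 mm. Flip: y_m = 216.899 − y_svg.

**Shape 1** — `<path>` rectangle, stroke `#000000` → engrave (S145, F3102). Machine vertices: (90.351,139.058) → (155.463,139.058) → (155.463,71.062) → (90.351,71.062) → (90.351,139.058). Closed: final G1 returns to the first vertex.

**Shape 2** — `<polyline>` open polyline, stroke `#ff0000` → cut (S736, F1086). Machine vertices: (11.547,59.683) → (71.815,42.893) → (151.970,109.780) → (16.883,10.215) → (23.421,89.026). Open path.

**Shape 3** — `<rect>` rectangle, stroke `#ff0000` → cut (S736, F1086). Machine vertices: (11.374,145.066) → (37.878,145.066) → (37.878,126.012) → (11.374,126.012) → (11.374,145.066). Closed: final G1 returns to the first vertex.

**Shape 4** — `<path>` closed polygon, stroke `#ff0000` → cut (S736, F1086). Machine vertices: (112.388,127.364) → (49.672,193.647) → (153.293,68.670) → (112.388,127.364). Closed: final G1 returns to the first vertex.

**Shape 5** — `<path>` regular polygon, stroke `#000000` → engrave (S145, F3102). Machine vertices: (21.634,147.370) → (10.534,167.411) → (16.856,189.430) → (36.897,200.530) → (58.916,194.208) → (70.016,174.167) → (63.694,152.148) → (43.653,141.048) → (21.634,147.370). Closed: final G1 returns to the first vertex.

**Shape 6** — `<polygon>` regular polygon, stroke `#000000` → engrave (S145, F3102). Machine vertices: (53.359,28.979) → (40.675,73.775) → (73.127,107.158) → (118.263,95.745) → (130.947,50.949) → (98.495,17.566) → (53.359,28.979). Closed: final G1 returns to the first vertex.

**Shape 7** — `<path>` closed polygon, stroke `#ff0000` → cut (S736, F1086). Machine vertices: (60.142,176.098) → (176.240,90.833) → (58.437,44.423) → (120.102,182.583) → (15.370,156.316) → (114.415,39.802) → (60.142,176.098). Closed: final G1 returns to the first vertex.

G21
G90
G00 X90.351 Y139.058
M3 S145
G1 X155.463 Y139.058 F3102
G1 X155.463 Y71.062
G1 X90.351 Y71.062
G1 X90.351 Y139.058
M5
G00 X11.547 Y59.683
M3 S736
G1 X71.815 Y42.893 F1086
G1 X151.970 Y109.780
G1 X16.883 Y10.215
G1 X23.421 Y89.026
M5
G00 X11.374 Y145.066
M3 S736
G1 X37.878 Y145.066 F1086
G1 X37.878 Y126.012
G1 X11.374 Y126.012
G1 X11.374 Y145.066
M5
G00 X112.388 Y127.364
M3 S736
G1 X49.672 Y193.647 F1086
G1 X153.293 Y68.670
G1 X112.388 Y127.364
M5
G00 X21.634 Y147.370
M3 S145
G1 X10.534 Y167.411 F3102
G1 X16.856 Y189.430
G1 X36.897 Y200.530
G1 X58.916 Y194.208
G1 X70.016 Y174.167
G1 X63.694 Y152.148
G1 X43.653 Y141.048
G1 X21.634 Y147.370
M5
G00 X53.359 Y28.979
M3 S145
G1 X40.675 Y73.775 F3102
G1 X73.127 Y107.158
G1 X118.263 Y95.745
G1 X130.947 Y50.949
G1 X98.495 Y17.566
G1 X53.359 Y28.979
M5
G00 X60.142 Y176.098
M3 S736
G1 X176.240 Y90.833 F1086
G1 X58.437 Y44.423
G1 X120.102 Y182.583
G1 X15.370 Y156.316
G1 X114.415 Y39.802
G1 X60.142 Y176.098
M5
G00 X0.000 Y0.000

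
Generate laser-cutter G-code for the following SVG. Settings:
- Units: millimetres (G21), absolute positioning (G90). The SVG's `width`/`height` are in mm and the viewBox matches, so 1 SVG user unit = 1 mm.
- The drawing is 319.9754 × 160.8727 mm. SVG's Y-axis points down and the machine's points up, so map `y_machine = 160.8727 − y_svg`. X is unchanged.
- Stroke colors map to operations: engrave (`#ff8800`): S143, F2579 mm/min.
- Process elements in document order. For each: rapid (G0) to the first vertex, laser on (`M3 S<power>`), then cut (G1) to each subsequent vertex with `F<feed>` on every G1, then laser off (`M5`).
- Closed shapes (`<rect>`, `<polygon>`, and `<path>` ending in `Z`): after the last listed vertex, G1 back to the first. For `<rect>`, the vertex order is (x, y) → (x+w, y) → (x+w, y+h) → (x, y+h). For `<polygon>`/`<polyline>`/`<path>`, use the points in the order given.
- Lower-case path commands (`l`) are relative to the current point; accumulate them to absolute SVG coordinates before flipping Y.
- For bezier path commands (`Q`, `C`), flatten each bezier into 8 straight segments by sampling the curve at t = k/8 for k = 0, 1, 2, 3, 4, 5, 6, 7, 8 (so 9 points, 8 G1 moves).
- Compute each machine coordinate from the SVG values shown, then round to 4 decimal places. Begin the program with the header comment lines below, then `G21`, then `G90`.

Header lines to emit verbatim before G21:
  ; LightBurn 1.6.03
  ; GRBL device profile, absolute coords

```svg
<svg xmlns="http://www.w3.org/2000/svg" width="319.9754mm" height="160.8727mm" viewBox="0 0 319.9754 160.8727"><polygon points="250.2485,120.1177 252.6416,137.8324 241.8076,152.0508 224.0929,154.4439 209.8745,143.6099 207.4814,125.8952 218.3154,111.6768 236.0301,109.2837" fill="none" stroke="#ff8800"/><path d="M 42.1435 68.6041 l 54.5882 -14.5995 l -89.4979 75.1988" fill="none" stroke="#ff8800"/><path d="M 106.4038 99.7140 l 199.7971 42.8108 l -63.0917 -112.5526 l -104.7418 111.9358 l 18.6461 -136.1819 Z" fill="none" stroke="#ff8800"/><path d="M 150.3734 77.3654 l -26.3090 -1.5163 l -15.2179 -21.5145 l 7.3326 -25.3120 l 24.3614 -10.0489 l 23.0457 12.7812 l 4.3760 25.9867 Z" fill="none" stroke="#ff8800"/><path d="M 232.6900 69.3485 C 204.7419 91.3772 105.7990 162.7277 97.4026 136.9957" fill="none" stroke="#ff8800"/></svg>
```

viewBox `0 0 319.9754 160.8727` with mm width/height → 1 unit = 1 mm. Flip: y_m = 160.8727 − y_svg.

**Shape 1** — `<polygon>` regular polygon, stroke `#ff8800` → engrave (S143, F2579). Machine vertices: (250.2485,40.7550) → (252.6416,23.0403) → (241.8076,8.8219) → (224.0929,6.4288) → (209.8745,17.2628) → (207.4814,34.9775) → (218.3154,49.1959) → (236.0301,51.5890) → (250.2485,40.7550). Closed: final G1 returns to the first vertex.

**Shape 2** — `<path>` open polyline, stroke `#ff8800` → engrave (S143, F2579). Machine vertices: (42.1435,92.2686) → (96.7317,106.8681) → (7.2338,31.6693). Open path.

**Shape 3** — `<path>` closed polygon, stroke `#ff8800` → engrave (S143, F2579). Machine vertices: (106.4038,61.1587) → (306.2009,18.3479) → (243.1092,130.9005) → (138.3674,18.9647) → (157.0135,155.1466) → (106.4038,61.1587). Closed: final G1 returns to the first vertex.

**Shape 4** — `<path>` regular polygon, stroke `#ff8800` → engrave (S143, F2579). Machine vertices: (150.3734,83.5073) → (124.0644,85.0236) → (108.8465,106.5381) → (116.1791,131.8501) → (140.5405,141.8990) → (163.5862,129.1178) → (167.9622,103.1311) → (150.3734,83.5073). Closed: final G1 returns to the first vertex.

**Shape 5** — `<path>` cubic bezier, stroke `#ff8800` → engrave (S143, F2579). Control points (SVG): P0=(232.6900,69.3485), P1=(204.7419,91.3772), P2=(105.7990,162.7277), P3=(97.4026,136.9957); sampled at t=k/8. Machine vertices: (232.6900,91.5242) → (219.1971,81.2374) → (200.9415,68.0424) → (179.8162,53.6548) → (157.7144,39.7903) → (136.5291,28.1646) → (118.1533,20.4934) → (104.4801,18.4923) → (97.4026,23.8770). Open path.

; LightBurn 1.6.03
; GRBL device profile, absolute coords
G21
G90
G0 X250.2485 Y40.7550
M3 S143
G1 X252.6416 Y23.0403 F2579
G1 X241.8076 Y8.8219 F2579
G1 X224.0929 Y6.4288 F2579
G1 X209.8745 Y17.2628 F2579
G1 X207.4814 Y34.9775 F2579
G1 X218.3154 Y49.1959 F2579
G1 X236.0301 Y51.5890 F2579
G1 X250.2485 Y40.7550 F2579
M5
G0 X42.1435 Y92.2686
M3 S143
G1 X96.7317 Y106.8681 F2579
G1 X7.2338 Y31.6693 F2579
M5
G0 X106.4038 Y61.1587
M3 S143
G1 X306.2009 Y18.3479 F2579
G1 X243.1092 Y130.9005 F2579
G1 X138.3674 Y18.9647 F2579
G1 X157.0135 Y155.1466 F2579
G1 X106.4038 Y61.1587 F2579
M5
G0 X150.3734 Y83.5073
M3 S143
G1 X124.0644 Y85.0236 F2579
G1 X108.8465 Y106.5381 F2579
G1 X116.1791 Y131.8501 F2579
G1 X140.5405 Y141.8990 F2579
G1 X163.5862 Y129.1178 F2579
G1 X167.9622 Y103.1311 F2579
G1 X150.3734 Y83.5073 F2579
M5
G0 X232.6900 Y91.5242
M3 S143
G1 X219.1971 Y81.2374 F2579
G1 X200.9415 Y68.0424 F2579
G1 X179.8162 Y53.6548 F2579
G1 X157.7144 Y39.7903 F2579
G1 X136.5291 Y28.1646 F2579
G1 X118.1533 Y20.4934 F2579
G1 X104.4801 Y18.4923 F2579
G1 X97.4026 Y23.8770 F2579
M5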